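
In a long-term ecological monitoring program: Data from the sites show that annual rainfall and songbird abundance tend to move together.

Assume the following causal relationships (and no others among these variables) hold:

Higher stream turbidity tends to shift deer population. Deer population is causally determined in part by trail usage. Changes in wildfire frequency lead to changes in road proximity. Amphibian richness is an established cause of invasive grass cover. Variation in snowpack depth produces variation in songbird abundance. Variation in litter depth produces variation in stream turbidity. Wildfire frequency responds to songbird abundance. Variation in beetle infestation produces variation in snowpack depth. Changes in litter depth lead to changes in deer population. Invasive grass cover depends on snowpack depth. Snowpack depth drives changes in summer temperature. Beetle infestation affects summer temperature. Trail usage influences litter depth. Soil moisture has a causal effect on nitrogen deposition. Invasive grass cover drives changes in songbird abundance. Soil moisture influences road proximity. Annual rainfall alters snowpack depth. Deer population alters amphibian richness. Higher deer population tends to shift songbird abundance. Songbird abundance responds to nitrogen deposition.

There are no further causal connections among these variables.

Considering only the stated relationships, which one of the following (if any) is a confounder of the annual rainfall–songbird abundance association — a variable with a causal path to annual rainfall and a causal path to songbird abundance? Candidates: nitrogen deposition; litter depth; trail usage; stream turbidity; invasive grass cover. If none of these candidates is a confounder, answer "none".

none

None of the listed candidates has causal paths to both annual rainfall and songbird abundance in the stated relationships, so none is a common cause.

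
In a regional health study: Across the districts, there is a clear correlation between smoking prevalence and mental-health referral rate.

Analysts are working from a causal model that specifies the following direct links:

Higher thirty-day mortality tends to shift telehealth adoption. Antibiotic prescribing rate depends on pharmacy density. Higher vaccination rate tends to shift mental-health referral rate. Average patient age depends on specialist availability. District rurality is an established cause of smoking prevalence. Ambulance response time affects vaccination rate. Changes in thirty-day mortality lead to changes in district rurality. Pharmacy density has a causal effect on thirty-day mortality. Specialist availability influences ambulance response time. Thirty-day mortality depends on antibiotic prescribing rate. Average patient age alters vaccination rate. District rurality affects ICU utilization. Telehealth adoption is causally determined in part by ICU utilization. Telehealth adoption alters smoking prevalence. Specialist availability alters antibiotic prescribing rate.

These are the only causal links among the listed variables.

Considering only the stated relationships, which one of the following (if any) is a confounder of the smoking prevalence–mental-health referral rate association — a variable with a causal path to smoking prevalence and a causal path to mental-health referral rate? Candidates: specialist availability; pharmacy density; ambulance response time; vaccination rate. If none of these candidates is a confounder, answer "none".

Specialist availability causes smoking prevalence (specialist availability → antibiotic prescribing rate → thirty-day mortality → district rurality → smoking prevalence) and also causes mental-health referral rate (specialist availability → average patient age → vaccination rate → mental-health referral rate); it is a common cause of both.
Each of the other candidates lacks a causal path to at least one of smoking prevalence and mental-health referral rate, so they do not confound the relationship.

specialist availability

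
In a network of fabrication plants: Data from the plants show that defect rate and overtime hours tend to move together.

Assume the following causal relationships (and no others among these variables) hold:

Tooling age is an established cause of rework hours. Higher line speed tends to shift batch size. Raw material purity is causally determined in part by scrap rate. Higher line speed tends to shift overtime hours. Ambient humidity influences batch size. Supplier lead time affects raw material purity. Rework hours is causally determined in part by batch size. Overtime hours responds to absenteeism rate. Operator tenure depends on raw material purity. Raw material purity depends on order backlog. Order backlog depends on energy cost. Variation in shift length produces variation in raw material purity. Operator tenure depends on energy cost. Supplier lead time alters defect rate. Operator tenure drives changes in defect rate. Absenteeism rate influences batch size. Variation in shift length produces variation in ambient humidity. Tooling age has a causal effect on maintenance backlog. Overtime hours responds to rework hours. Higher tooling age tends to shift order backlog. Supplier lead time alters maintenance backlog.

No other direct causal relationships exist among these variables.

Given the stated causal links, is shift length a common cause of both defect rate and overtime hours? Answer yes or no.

Shift length has a causal path to defect rate (shift length → raw material purity → operator tenure → defect rate) and to overtime hours (shift length → ambient humidity → batch size → rework hours → overtime hours), so it is a common cause of both — a confounder.

yes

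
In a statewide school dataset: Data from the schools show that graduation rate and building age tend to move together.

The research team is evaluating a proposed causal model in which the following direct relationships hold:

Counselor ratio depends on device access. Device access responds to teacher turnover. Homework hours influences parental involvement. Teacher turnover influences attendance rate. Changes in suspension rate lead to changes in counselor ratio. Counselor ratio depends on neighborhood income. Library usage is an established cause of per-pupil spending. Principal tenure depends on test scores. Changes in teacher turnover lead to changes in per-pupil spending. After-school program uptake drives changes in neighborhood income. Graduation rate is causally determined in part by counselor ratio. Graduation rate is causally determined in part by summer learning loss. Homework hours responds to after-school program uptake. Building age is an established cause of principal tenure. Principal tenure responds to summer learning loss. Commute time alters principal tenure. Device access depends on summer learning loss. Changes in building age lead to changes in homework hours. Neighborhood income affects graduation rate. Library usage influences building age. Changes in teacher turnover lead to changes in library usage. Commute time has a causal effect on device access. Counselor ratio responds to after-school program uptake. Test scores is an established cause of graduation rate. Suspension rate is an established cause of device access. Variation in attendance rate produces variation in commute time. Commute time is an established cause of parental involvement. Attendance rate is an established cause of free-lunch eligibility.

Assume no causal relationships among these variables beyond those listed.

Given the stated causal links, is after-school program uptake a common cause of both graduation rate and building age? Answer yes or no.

no

After-school program uptake has no stated causal path to building age. A confounder must cause both variables, so after-school program uptake does not qualify.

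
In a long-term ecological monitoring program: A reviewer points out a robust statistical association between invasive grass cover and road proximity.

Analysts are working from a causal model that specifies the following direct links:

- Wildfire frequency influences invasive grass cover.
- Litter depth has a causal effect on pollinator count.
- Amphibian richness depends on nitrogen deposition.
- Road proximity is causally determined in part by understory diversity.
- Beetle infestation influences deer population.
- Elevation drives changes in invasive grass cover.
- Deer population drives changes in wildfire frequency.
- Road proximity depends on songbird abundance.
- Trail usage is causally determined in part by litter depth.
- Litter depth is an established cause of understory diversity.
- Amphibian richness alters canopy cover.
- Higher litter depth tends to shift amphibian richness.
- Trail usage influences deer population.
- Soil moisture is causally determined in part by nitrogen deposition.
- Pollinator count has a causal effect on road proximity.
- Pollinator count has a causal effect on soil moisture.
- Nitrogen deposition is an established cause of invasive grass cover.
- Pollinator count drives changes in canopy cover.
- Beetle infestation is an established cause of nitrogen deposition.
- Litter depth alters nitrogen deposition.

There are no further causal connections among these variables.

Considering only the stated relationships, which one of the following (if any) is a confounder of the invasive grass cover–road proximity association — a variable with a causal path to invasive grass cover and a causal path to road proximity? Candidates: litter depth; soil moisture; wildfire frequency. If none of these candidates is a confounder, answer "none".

litter depth

Litter depth causes invasive grass cover (litter depth → nitrogen deposition → invasive grass cover) and also causes road proximity (litter depth → pollinator count → road proximity); it is a common cause of both.
Each of the other candidates lacks a causal path to at least one of invasive grass cover and road proximity, so they do not confound the relationship.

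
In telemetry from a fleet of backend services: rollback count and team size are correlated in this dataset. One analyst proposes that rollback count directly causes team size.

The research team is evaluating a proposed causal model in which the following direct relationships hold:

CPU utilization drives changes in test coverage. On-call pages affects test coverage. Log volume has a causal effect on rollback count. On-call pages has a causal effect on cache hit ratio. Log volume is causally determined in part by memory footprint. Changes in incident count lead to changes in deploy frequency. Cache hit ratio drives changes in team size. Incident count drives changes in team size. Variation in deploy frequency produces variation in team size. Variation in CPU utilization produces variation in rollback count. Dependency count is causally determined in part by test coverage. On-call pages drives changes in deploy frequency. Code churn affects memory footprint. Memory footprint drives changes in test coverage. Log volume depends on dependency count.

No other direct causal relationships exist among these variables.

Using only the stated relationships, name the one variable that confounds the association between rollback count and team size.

on-call pages

On-call pages has a causal path to rollback count (on-call pages → test coverage → dependency count → log volume → rollback count) and a separate causal path to team size (on-call pages → cache hit ratio → team size), so it is a common cause of both.
No stated relationship gives rollback count a causal route to team size, so the correlation is explained by the shared upstream cause rather than a direct effect.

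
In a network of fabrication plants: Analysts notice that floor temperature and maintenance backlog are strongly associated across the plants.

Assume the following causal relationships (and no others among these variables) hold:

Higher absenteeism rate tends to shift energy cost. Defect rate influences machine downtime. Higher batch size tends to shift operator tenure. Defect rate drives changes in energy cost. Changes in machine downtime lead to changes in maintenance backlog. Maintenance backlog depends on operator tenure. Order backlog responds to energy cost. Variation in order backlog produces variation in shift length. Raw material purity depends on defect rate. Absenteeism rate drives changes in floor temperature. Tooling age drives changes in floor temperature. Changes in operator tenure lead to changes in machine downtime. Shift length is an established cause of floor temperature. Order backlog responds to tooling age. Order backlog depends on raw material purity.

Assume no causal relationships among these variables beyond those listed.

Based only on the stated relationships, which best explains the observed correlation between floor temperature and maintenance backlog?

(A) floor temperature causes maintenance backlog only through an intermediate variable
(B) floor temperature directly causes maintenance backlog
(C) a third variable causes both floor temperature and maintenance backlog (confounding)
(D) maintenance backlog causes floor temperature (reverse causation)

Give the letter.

Defect rate causes floor temperature (defect rate → energy cost → order backlog → shift length → floor temperature) and maintenance backlog (defect rate → machine downtime → maintenance backlog) — a common cause creating the correlation.
There is no stated path from floor temperature to maintenance backlog or from maintenance backlog to floor temperature, so neither direct nor reverse causation applies.

C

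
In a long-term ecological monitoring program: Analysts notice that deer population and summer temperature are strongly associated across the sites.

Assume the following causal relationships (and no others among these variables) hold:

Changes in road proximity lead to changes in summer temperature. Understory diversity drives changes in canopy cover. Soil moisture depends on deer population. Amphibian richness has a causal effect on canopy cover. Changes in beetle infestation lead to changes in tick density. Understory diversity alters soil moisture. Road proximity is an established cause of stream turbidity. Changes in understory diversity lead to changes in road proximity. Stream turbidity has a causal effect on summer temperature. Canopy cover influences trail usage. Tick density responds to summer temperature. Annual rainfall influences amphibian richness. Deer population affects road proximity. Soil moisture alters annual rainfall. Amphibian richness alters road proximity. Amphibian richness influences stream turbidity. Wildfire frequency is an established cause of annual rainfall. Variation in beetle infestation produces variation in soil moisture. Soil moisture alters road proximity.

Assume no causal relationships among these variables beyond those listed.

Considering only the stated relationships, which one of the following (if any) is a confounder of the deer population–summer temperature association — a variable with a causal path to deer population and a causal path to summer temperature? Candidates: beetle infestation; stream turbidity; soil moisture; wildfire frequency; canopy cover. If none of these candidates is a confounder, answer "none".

None of the listed candidates has causal paths to both deer population and summer temperature in the stated relationships, so none is a common cause.

none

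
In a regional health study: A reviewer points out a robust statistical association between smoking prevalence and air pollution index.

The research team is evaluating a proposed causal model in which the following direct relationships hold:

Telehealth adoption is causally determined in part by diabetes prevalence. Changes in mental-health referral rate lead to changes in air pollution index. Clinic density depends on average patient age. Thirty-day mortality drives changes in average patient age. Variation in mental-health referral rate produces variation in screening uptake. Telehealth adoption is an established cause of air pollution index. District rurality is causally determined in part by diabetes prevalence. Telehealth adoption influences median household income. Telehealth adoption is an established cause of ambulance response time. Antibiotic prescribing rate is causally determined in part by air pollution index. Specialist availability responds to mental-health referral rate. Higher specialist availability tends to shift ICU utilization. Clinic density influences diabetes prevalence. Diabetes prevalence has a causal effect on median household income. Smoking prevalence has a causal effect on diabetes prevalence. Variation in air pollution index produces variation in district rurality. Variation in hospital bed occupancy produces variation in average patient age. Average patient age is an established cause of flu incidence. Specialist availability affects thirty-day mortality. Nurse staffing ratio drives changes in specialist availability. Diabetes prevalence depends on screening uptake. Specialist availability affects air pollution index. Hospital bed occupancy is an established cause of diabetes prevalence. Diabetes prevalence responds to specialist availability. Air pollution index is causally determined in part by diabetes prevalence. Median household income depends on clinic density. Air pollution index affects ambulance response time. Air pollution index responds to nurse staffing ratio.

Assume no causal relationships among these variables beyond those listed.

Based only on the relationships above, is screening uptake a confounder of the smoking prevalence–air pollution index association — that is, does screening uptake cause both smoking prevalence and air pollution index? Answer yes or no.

no

Screening uptake has no stated causal path to smoking prevalence. A confounder must cause both variables, so screening uptake does not qualify.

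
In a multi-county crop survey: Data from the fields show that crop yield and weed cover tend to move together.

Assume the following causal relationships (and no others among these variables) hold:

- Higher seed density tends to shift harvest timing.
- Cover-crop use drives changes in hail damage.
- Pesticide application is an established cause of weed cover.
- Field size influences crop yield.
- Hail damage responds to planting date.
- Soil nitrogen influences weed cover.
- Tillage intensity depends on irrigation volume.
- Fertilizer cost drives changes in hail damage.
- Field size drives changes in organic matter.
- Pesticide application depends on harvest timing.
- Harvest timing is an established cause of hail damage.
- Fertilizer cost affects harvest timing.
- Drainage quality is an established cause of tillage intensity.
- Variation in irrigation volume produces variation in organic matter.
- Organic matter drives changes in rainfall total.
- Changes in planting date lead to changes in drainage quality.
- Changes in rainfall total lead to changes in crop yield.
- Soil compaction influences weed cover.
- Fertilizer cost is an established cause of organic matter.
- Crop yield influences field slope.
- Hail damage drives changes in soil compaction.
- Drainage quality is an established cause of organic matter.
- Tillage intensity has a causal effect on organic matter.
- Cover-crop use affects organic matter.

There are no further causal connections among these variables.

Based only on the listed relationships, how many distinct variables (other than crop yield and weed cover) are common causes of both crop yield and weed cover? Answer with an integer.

3

The common causes are: cover-crop use (to crop yield via cover-crop use → organic matter → rainfall total → crop yield; to weed cover via cover-crop use → hail damage → soil compaction → weed cover); fertilizer cost (to crop yield via fertilizer cost → organic matter → rainfall total → crop yield; to weed cover via fertilizer cost → hail damage → soil compaction → weed cover); planting date (to crop yield via planting date → drainage quality → organic matter → rainfall total → crop yield; to weed cover via planting date → hail damage → soil compaction → weed cover).
Every other variable lacks a causal path to at least one of crop yield and weed cover.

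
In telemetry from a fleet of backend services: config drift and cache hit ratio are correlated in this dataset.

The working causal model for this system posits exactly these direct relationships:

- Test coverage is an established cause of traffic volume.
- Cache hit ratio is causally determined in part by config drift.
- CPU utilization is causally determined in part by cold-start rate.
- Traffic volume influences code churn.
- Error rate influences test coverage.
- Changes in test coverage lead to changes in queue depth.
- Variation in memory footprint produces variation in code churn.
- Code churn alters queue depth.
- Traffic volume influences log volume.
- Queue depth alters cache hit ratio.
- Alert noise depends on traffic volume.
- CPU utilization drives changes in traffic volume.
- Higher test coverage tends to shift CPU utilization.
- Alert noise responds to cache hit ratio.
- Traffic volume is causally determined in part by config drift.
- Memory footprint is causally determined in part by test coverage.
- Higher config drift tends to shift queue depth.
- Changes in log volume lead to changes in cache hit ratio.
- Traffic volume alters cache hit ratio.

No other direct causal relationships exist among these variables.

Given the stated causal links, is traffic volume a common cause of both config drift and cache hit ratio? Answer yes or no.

no

Traffic volume has no stated causal path to config drift. A confounder must cause both variables, so traffic volume does not qualify.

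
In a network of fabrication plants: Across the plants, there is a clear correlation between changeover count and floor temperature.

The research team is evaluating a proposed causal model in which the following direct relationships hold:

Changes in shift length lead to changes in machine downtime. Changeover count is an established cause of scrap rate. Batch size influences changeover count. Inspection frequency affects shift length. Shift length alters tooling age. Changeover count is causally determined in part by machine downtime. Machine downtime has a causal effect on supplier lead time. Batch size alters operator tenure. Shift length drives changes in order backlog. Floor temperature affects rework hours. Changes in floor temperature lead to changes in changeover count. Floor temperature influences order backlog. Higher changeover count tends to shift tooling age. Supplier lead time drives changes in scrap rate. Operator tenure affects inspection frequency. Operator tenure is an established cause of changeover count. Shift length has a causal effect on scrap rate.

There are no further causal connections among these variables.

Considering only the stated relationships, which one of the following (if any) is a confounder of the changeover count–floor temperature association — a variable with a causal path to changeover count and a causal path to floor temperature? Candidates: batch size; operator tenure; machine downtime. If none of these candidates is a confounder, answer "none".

None of the listed candidates has causal paths to both changeover count and floor temperature in the stated relationships, so none is a common cause.

none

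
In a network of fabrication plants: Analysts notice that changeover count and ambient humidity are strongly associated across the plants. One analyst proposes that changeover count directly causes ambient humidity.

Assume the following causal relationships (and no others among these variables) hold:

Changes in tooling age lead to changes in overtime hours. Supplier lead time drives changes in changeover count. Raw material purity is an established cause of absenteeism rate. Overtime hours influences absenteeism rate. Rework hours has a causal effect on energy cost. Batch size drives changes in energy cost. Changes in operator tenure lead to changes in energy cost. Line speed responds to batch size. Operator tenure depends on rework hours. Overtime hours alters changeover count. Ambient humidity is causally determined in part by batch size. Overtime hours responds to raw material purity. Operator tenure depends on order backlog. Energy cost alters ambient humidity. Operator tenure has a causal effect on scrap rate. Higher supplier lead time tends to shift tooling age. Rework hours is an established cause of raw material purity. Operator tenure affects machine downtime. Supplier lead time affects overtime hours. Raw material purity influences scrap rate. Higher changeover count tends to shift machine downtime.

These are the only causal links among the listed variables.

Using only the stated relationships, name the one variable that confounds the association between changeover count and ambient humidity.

rework hours

Rework hours has a causal path to changeover count (rework hours → raw material purity → overtime hours → changeover count) and a separate causal path to ambient humidity (rework hours → energy cost → ambient humidity), so it is a common cause of both.
No stated relationship gives changeover count a causal route to ambient humidity, so the correlation is explained by the shared upstream cause rather than a direct effect.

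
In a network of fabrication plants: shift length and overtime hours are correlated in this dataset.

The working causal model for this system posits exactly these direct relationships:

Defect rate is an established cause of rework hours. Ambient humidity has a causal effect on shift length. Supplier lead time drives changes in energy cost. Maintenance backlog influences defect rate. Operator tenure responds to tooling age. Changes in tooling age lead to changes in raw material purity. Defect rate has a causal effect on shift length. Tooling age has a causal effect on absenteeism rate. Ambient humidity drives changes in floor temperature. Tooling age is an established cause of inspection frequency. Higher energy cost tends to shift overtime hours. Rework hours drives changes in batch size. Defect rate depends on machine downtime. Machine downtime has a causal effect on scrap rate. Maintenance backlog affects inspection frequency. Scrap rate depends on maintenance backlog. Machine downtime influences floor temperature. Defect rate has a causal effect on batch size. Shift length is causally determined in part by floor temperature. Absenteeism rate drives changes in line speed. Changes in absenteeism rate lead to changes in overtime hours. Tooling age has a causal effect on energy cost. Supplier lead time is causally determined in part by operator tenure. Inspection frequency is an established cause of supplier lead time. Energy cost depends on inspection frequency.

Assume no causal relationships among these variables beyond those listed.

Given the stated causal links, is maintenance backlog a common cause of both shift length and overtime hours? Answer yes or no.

Maintenance backlog has a causal path to shift length (maintenance backlog → defect rate → shift length) and to overtime hours (maintenance backlog → inspection frequency → energy cost → overtime hours), so it is a common cause of both — a confounder.

yes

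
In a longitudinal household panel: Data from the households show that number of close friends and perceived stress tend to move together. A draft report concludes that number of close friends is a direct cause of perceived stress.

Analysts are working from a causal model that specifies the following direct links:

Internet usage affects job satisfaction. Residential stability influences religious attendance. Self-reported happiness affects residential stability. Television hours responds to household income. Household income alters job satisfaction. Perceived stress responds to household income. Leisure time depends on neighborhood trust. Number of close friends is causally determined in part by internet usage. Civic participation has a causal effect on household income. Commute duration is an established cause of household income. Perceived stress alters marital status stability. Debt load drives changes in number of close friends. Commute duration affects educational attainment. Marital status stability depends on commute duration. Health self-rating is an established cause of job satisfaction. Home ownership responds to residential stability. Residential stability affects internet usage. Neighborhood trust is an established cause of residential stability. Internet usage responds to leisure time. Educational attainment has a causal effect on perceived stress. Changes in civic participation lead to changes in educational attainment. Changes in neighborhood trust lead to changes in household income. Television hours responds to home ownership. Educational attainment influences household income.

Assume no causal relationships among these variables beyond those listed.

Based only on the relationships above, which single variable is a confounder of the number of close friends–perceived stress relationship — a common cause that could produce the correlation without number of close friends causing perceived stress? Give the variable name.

neighborhood trust

Neighborhood trust has a causal path to number of close friends (neighborhood trust → leisure time → internet usage → number of close friends) and a separate causal path to perceived stress (neighborhood trust → household income → perceived stress), so it is a common cause of both.
No stated relationship gives number of close friends a causal route to perceived stress, so the correlation is explained by the shared upstream cause rather than a direct effect.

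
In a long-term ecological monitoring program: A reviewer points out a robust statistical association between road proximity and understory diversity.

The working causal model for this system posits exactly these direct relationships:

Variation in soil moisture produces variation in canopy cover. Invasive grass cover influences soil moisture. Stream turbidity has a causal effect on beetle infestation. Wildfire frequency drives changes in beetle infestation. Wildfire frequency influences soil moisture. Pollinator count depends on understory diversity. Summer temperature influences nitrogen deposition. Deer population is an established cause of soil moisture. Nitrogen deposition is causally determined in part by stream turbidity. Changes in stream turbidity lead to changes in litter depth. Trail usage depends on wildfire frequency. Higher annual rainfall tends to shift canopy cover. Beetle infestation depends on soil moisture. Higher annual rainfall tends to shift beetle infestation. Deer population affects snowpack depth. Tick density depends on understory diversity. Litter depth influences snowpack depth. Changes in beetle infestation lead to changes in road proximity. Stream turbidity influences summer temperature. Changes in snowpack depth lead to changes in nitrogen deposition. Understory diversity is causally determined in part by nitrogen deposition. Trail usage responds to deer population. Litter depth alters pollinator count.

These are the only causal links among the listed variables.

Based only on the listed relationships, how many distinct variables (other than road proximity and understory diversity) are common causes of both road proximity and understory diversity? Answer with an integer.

2

The common causes are: deer population (to road proximity via deer population → soil moisture → beetle infestation → road proximity; to understory diversity via deer population → snowpack depth → nitrogen deposition → understory diversity); stream turbidity (to road proximity via stream turbidity → beetle infestation → road proximity; to understory diversity via stream turbidity → nitrogen deposition → understory diversity).
Every other variable lacks a causal path to at least one of road proximity and understory diversity.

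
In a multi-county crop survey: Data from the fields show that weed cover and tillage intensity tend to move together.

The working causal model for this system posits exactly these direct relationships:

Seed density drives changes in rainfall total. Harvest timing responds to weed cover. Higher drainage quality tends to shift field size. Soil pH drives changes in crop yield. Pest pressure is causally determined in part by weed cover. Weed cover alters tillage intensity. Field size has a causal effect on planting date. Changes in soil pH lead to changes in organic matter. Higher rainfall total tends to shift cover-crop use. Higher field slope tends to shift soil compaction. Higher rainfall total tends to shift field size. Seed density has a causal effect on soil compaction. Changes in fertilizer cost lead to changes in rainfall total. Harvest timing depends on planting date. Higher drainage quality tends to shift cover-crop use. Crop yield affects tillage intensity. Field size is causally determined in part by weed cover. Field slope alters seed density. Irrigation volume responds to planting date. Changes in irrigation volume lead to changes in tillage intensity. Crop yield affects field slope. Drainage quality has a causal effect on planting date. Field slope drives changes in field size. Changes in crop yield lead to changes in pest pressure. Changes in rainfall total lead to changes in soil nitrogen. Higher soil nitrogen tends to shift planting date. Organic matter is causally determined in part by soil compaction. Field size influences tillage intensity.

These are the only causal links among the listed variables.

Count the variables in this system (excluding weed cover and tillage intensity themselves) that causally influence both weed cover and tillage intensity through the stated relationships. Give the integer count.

0

No listed variable has a causal path to both weed cover and tillage intensity, so there are no common causes.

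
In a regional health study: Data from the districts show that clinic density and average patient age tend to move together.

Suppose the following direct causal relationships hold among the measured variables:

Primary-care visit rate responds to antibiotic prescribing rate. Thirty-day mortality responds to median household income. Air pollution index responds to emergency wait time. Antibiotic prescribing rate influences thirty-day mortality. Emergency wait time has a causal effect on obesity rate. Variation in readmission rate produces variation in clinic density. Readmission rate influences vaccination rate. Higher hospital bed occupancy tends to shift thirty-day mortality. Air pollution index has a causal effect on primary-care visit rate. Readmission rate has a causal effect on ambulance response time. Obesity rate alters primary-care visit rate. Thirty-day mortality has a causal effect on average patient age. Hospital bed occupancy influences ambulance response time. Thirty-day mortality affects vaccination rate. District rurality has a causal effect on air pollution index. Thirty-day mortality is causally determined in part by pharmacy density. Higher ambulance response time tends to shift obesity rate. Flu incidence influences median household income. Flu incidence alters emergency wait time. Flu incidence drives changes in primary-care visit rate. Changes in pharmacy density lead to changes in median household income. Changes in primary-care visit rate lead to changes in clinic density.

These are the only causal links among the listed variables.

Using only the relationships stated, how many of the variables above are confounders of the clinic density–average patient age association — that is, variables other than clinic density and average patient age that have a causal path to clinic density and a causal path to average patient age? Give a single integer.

The common causes are: antibiotic prescribing rate (to clinic density via antibiotic prescribing rate → primary-care visit rate → clinic density; to average patient age via antibiotic prescribing rate → thirty-day mortality → average patient age); flu incidence (to clinic density via flu incidence → primary-care visit rate → clinic density; to average patient age via flu incidence → median household income → thirty-day mortality → average patient age); hospital bed occupancy (to clinic density via hospital bed occupancy → ambulance response time → obesity rate → primary-care visit rate → clinic density; to average patient age via hospital bed occupancy → thirty-day mortality → average patient age).
Every other variable lacks a causal path to at least one of clinic density and average patient age.

3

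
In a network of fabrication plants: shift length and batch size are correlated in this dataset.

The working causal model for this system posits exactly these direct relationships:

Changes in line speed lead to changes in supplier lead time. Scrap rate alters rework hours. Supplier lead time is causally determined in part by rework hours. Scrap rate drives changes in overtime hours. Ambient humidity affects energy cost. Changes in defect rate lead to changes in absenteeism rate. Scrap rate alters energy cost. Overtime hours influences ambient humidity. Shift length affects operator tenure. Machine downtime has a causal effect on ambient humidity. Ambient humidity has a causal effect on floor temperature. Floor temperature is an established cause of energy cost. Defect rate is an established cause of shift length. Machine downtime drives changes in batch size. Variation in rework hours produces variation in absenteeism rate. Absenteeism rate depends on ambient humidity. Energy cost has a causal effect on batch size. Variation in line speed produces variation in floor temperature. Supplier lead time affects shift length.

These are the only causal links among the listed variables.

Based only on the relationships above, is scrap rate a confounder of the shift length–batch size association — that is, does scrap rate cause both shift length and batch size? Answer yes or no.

Scrap rate has a causal path to shift length (scrap rate → rework hours → supplier lead time → shift length) and to batch size (scrap rate → energy cost → batch size), so it is a common cause of both — a confounder.

yes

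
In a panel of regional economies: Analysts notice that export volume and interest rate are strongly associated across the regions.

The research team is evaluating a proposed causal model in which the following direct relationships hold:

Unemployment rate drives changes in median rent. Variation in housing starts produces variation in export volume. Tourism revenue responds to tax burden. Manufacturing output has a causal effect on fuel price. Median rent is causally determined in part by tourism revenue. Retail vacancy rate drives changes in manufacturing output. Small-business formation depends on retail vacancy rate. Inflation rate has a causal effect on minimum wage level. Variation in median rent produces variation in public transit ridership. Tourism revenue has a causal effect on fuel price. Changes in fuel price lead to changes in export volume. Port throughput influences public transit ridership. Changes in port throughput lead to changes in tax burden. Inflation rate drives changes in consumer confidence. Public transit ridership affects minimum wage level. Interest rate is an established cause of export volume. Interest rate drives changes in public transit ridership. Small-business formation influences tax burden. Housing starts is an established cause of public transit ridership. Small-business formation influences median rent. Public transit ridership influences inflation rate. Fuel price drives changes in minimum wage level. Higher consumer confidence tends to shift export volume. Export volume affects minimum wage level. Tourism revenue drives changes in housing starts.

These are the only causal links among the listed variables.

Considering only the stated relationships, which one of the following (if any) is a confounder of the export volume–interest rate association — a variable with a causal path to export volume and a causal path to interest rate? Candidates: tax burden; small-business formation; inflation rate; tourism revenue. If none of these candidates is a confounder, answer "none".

None of the listed candidates has causal paths to both export volume and interest rate in the stated relationships, so none is a common cause.

none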